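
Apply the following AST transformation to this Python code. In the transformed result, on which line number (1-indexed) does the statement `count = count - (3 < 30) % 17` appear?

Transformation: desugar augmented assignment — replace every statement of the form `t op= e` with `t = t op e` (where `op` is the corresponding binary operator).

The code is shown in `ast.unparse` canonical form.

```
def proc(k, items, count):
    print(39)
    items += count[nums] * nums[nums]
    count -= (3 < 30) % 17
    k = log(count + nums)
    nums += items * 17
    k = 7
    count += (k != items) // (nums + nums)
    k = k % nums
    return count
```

Transformed code:
def proc(k, items, count):
    print(39)
    items = items + count[nums] * nums[nums]
    count = count - (3 < 30) % 17
    k = log(count + nums)
    nums = nums + items * 17
    k = 7
    count = count + (k != items) // (nums + nums)
    k = k % nums
    return count

4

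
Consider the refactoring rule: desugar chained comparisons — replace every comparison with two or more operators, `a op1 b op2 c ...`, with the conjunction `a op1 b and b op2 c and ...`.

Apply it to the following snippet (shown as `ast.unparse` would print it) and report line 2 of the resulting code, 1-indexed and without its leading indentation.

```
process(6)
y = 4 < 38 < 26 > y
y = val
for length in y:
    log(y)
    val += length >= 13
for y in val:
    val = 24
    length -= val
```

y = 4 < 38 and 38 < 26 and (26 > y)

Transformed code:
process(6)
y = 4 < 38 and 38 < 26 and (26 > y)
y = val
for length in y:
    log(y)
    val += length >= 13
for y in val:
    val = 24
    length -= val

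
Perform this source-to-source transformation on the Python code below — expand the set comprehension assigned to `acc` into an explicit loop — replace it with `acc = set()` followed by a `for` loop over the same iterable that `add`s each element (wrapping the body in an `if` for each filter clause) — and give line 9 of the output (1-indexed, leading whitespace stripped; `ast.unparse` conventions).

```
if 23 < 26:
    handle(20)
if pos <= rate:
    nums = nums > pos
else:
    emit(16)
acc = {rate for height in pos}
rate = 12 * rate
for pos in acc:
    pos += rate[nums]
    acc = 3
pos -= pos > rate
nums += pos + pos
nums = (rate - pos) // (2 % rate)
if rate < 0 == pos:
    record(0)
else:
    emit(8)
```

acc.add(rate)

Transformed code:
if 23 < 26:
    handle(20)
if pos <= rate:
    nums = nums > pos
else:
    emit(16)
acc = set()
for height in pos:
    acc.add(rate)
rate = 12 * rate
for pos in acc:
    pos += rate[nums]
    acc = 3
pos -= pos > rate
nums += pos + pos
nums = (rate - pos) // (2 % rate)
if rate < 0 == pos:
    record(0)
else:
    emit(8)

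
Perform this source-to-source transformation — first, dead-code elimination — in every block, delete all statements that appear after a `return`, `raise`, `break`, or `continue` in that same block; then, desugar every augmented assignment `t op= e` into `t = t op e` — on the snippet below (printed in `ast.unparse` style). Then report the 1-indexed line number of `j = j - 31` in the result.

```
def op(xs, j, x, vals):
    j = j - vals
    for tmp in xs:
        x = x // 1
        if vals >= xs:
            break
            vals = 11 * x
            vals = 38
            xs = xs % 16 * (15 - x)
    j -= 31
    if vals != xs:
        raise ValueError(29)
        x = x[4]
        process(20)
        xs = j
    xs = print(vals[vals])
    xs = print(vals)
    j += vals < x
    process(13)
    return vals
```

7

Transformed code:
def op(xs, j, x, vals):
    j = j - vals
    for tmp in xs:
        x = x // 1
        if vals >= xs:
            break
    j = j - 31
    if vals != xs:
        raise ValueError(29)
    xs = print(vals[vals])
    xs = print(vals)
    j = j + (vals < x)
    process(13)
    return vals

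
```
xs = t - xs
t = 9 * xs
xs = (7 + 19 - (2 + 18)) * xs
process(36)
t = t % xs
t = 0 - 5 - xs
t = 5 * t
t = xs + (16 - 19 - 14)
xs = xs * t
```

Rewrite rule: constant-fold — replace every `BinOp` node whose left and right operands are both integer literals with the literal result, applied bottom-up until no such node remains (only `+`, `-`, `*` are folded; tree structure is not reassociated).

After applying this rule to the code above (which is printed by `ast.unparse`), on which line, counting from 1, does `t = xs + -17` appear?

8

Transformed code:
xs = t - xs
t = 9 * xs
xs = 6 * xs
process(36)
t = t % xs
t = -5 - xs
t = 5 * t
t = xs + -17
xs = xs * t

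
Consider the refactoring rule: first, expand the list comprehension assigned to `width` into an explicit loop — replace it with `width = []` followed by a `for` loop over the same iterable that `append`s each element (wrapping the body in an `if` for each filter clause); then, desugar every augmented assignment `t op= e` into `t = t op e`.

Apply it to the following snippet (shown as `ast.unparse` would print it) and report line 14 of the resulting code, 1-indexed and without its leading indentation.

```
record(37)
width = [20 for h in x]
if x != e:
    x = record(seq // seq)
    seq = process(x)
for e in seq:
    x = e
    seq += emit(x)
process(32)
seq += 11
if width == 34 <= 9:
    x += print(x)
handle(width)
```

x = x + print(x)

Transformed code:
record(37)
width = []
for h in x:
    width.append(20)
if x != e:
    x = record(seq // seq)
    seq = process(x)
for e in seq:
    x = e
    seq = seq + emit(x)
process(32)
seq = seq + 11
if width == 34 <= 9:
    x = x + print(x)
handle(width)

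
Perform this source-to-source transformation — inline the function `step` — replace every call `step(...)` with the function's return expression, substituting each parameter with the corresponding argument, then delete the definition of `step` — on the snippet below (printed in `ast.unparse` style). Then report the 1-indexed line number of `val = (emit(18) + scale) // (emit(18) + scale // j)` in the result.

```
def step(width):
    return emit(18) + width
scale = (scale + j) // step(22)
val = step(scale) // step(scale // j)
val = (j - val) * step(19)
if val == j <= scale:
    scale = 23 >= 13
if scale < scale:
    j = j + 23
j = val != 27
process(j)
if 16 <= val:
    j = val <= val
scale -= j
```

Transformed code:
scale = (scale + j) // (emit(18) + 22)
val = (emit(18) + scale) // (emit(18) + scale // j)
val = (j - val) * (emit(18) + 19)
if val == j <= scale:
    scale = 23 >= 13
if scale < scale:
    j = j + 23
j = val != 27
process(j)
if 16 <= val:
    j = val <= val
scale -= j

2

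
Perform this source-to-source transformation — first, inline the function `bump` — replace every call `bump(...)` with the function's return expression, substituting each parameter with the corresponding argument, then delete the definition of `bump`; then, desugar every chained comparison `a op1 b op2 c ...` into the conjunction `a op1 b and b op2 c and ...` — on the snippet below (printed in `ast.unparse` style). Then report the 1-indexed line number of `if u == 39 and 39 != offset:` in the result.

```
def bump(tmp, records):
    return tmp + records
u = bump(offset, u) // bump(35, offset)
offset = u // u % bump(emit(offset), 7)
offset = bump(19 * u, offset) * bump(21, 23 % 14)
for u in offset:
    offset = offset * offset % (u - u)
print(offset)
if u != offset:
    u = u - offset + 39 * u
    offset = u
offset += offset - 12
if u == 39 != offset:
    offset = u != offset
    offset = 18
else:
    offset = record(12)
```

Transformed code:
u = (offset + u) // (35 + offset)
offset = u // u % (emit(offset) + 7)
offset = (19 * u + offset) * (21 + 23 % 14)
for u in offset:
    offset = offset * offset % (u - u)
print(offset)
if u != offset:
    u = u - offset + 39 * u
    offset = u
offset += offset - 12
if u == 39 and 39 != offset:
    offset = u != offset
    offset = 18
else:
    offset = record(12)

11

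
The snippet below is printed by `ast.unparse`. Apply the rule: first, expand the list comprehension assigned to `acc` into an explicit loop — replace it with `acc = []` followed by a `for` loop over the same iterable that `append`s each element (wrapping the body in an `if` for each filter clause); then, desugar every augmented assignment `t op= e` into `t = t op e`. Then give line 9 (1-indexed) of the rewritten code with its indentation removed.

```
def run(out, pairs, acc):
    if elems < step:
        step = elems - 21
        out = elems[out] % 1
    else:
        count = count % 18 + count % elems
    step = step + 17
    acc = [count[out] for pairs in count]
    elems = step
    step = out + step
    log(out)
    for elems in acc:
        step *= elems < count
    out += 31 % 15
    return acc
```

for pairs in count:

Transformed code:
def run(out, pairs, acc):
    if elems < step:
        step = elems - 21
        out = elems[out] % 1
    else:
        count = count % 18 + count % elems
    step = step + 17
    acc = []
    for pairs in count:
        acc.append(count[out])
    elems = step
    step = out + step
    log(out)
    for elems in acc:
        step = step * (elems < count)
    out = out + 31 % 15
    return acc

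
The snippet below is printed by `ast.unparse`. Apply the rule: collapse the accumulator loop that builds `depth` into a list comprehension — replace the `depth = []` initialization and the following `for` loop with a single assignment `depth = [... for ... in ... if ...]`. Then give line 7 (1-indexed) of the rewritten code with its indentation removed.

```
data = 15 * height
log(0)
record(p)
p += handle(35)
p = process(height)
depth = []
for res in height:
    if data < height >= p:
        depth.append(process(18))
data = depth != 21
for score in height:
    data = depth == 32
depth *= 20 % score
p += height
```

Transformed code:
data = 15 * height
log(0)
record(p)
p += handle(35)
p = process(height)
depth = [process(18) for res in height if data < height >= p]
data = depth != 21
for score in height:
    data = depth == 32
depth *= 20 % score
p += height

data = depth != 21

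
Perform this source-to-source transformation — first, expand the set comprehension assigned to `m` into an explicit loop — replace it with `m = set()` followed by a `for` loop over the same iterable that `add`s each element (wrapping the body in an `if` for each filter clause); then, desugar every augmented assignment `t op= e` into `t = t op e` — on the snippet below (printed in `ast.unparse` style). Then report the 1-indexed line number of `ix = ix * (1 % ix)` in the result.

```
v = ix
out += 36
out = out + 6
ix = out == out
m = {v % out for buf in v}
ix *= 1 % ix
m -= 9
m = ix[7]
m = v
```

Transformed code:
v = ix
out = out + 36
out = out + 6
ix = out == out
m = set()
for buf in v:
    m.add(v % out)
ix = ix * (1 % ix)
m = m - 9
m = ix[7]
m = v

8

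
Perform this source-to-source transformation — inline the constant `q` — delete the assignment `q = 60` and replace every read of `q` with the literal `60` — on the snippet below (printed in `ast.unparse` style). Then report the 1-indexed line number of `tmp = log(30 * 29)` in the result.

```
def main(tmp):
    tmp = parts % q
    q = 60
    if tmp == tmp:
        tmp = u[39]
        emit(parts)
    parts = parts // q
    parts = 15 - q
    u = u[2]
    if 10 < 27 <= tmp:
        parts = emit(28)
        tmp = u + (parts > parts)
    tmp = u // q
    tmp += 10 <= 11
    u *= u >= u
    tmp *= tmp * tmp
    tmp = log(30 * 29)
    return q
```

Transformed code:
def main(tmp):
    tmp = parts % 60
    if tmp == tmp:
        tmp = u[39]
        emit(parts)
    parts = parts // 60
    parts = 15 - 60
    u = u[2]
    if 10 < 27 <= tmp:
        parts = emit(28)
        tmp = u + (parts > parts)
    tmp = u // 60
    tmp += 10 <= 11
    u *= u >= u
    tmp *= tmp * tmp
    tmp = log(30 * 29)
    return 60

16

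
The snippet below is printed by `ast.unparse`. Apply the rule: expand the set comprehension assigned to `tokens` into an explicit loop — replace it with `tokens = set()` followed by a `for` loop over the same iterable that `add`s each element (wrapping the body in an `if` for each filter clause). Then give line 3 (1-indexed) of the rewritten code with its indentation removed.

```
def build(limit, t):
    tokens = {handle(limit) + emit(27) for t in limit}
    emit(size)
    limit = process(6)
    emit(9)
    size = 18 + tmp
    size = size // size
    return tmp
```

Transformed code:
def build(limit, t):
    tokens = set()
    for t in limit:
        tokens.add(handle(limit) + emit(27))
    emit(size)
    limit = process(6)
    emit(9)
    size = 18 + tmp
    size = size // size
    return tmp

for t in limit:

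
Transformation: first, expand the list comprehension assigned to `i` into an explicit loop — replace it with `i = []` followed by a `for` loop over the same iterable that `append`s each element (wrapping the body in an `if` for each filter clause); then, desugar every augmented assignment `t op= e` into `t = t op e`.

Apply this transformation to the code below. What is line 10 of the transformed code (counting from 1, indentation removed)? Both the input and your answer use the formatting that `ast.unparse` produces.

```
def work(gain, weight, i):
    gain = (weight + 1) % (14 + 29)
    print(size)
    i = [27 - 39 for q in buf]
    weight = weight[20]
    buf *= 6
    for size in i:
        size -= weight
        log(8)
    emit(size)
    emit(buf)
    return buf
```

size = size - weight

Transformed code:
def work(gain, weight, i):
    gain = (weight + 1) % (14 + 29)
    print(size)
    i = []
    for q in buf:
        i.append(27 - 39)
    weight = weight[20]
    buf = buf * 6
    for size in i:
        size = size - weight
        log(8)
    emit(size)
    emit(buf)
    return buf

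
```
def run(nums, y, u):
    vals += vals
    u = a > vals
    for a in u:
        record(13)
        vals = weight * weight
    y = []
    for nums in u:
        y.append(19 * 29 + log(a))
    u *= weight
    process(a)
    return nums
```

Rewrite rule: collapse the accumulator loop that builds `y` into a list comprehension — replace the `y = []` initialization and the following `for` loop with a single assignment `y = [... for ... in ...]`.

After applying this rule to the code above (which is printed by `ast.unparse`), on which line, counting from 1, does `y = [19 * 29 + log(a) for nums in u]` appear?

Transformed code:
def run(nums, y, u):
    vals += vals
    u = a > vals
    for a in u:
        record(13)
        vals = weight * weight
    y = [19 * 29 + log(a) for nums in u]
    u *= weight
    process(a)
    return nums

7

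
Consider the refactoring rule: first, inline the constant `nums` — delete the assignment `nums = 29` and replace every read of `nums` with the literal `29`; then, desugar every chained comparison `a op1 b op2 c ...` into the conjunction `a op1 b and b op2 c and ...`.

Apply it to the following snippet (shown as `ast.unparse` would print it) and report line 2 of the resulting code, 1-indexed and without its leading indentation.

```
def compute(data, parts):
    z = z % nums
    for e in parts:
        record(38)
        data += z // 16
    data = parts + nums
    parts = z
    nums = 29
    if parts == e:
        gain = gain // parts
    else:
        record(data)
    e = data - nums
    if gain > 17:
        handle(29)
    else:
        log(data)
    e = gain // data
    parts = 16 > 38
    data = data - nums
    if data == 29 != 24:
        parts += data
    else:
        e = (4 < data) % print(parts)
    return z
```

Transformed code:
def compute(data, parts):
    z = z % 29
    for e in parts:
        record(38)
        data += z // 16
    data = parts + 29
    parts = z
    if parts == e:
        gain = gain // parts
    else:
        record(data)
    e = data - 29
    if gain > 17:
        handle(29)
    else:
        log(data)
    e = gain // data
    parts = 16 > 38
    data = data - 29
    if data == 29 and 29 != 24:
        parts += data
    else:
        e = (4 < data) % print(parts)
    return z

z = z % 29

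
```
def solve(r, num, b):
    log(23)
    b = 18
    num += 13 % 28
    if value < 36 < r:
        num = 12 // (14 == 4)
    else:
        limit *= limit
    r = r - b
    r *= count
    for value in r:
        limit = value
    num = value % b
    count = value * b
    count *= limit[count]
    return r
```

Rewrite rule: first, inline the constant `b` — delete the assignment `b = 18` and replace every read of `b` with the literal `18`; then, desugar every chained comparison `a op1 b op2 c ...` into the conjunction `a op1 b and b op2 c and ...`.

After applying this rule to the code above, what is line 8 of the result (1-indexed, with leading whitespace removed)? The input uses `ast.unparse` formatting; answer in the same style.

Transformed code:
def solve(r, num, b):
    log(23)
    num += 13 % 28
    if value < 36 and 36 < r:
        num = 12 // (14 == 4)
    else:
        limit *= limit
    r = r - 18
    r *= count
    for value in r:
        limit = value
    num = value % 18
    count = value * 18
    count *= limit[count]
    return r

r = r - 18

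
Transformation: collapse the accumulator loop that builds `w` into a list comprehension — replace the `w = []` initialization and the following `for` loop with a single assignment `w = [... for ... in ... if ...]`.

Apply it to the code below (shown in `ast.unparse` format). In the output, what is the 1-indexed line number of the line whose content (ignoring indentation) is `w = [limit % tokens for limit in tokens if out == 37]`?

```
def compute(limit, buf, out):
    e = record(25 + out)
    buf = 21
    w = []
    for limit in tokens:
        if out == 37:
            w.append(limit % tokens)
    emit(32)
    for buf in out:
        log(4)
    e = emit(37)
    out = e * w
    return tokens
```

4

Transformed code:
def compute(limit, buf, out):
    e = record(25 + out)
    buf = 21
    w = [limit % tokens for limit in tokens if out == 37]
    emit(32)
    for buf in out:
        log(4)
    e = emit(37)
    out = e * w
    return tokens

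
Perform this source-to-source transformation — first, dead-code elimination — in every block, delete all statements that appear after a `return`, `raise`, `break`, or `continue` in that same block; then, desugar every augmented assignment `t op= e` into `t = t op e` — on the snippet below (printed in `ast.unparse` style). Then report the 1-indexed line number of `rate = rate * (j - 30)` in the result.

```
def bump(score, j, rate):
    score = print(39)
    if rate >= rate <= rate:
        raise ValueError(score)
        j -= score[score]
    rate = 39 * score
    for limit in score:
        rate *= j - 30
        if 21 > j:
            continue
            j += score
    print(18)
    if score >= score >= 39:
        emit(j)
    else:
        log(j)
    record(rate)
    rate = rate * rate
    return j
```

Transformed code:
def bump(score, j, rate):
    score = print(39)
    if rate >= rate <= rate:
        raise ValueError(score)
    rate = 39 * score
    for limit in score:
        rate = rate * (j - 30)
        if 21 > j:
            continue
    print(18)
    if score >= score >= 39:
        emit(j)
    else:
        log(j)
    record(rate)
    rate = rate * rate
    return j

7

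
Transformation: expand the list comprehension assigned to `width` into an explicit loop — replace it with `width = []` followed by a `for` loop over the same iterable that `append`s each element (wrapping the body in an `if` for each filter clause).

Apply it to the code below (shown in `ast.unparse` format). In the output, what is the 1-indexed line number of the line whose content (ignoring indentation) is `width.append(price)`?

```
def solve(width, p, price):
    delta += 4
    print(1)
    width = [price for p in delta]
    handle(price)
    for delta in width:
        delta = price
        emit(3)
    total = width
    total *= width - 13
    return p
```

6

Transformed code:
def solve(width, p, price):
    delta += 4
    print(1)
    width = []
    for p in delta:
        width.append(price)
    handle(price)
    for delta in width:
        delta = price
        emit(3)
    total = width
    total *= width - 13
    return p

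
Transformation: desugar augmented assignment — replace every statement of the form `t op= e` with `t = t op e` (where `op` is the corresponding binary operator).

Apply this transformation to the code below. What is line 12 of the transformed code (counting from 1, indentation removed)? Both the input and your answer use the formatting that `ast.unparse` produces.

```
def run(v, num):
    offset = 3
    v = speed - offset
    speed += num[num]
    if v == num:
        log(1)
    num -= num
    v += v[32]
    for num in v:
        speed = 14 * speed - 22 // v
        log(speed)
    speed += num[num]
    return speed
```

speed = speed + num[num]

Transformed code:
def run(v, num):
    offset = 3
    v = speed - offset
    speed = speed + num[num]
    if v == num:
        log(1)
    num = num - num
    v = v + v[32]
    for num in v:
        speed = 14 * speed - 22 // v
        log(speed)
    speed = speed + num[num]
    return speed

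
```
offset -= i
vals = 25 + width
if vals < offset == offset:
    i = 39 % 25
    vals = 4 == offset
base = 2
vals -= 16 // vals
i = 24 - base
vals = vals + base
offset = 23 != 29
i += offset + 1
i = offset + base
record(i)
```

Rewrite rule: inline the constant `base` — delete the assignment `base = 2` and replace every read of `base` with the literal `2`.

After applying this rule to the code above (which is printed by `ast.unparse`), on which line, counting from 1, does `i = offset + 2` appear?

11

Transformed code:
offset -= i
vals = 25 + width
if vals < offset == offset:
    i = 39 % 25
    vals = 4 == offset
vals -= 16 // vals
i = 24 - 2
vals = vals + 2
offset = 23 != 29
i += offset + 1
i = offset + 2
record(i)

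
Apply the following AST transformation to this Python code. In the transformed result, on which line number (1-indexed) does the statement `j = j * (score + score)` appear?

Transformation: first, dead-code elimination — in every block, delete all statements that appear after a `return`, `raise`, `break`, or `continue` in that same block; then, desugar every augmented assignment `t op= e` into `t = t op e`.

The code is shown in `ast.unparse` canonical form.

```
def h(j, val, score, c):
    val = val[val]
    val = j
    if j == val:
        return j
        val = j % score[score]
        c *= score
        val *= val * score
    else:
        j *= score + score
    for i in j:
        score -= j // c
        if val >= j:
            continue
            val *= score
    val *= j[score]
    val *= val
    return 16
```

Transformed code:
def h(j, val, score, c):
    val = val[val]
    val = j
    if j == val:
        return j
    else:
        j = j * (score + score)
    for i in j:
        score = score - j // c
        if val >= j:
            continue
    val = val * j[score]
    val = val * val
    return 16

7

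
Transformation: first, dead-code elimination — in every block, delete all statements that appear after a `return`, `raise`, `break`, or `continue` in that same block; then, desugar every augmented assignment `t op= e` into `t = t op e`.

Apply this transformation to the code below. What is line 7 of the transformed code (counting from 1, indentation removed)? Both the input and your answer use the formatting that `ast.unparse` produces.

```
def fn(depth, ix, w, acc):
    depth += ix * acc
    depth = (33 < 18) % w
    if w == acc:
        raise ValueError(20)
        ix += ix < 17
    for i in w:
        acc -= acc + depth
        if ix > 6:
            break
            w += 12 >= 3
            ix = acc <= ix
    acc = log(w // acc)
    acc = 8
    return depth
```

acc = acc - (acc + depth)

Transformed code:
def fn(depth, ix, w, acc):
    depth = depth + ix * acc
    depth = (33 < 18) % w
    if w == acc:
        raise ValueError(20)
    for i in w:
        acc = acc - (acc + depth)
        if ix > 6:
            break
    acc = log(w // acc)
    acc = 8
    return depth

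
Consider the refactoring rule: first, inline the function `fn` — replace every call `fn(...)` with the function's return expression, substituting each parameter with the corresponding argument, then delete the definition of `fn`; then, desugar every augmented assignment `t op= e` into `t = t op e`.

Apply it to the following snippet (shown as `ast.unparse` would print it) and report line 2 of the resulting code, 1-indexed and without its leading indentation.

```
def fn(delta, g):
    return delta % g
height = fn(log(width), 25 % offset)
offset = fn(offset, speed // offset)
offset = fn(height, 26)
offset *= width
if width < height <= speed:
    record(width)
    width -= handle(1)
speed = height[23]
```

offset = offset % (speed // offset)

Transformed code:
height = log(width) % (25 % offset)
offset = offset % (speed // offset)
offset = height % 26
offset = offset * width
if width < height <= speed:
    record(width)
    width = width - handle(1)
speed = height[23]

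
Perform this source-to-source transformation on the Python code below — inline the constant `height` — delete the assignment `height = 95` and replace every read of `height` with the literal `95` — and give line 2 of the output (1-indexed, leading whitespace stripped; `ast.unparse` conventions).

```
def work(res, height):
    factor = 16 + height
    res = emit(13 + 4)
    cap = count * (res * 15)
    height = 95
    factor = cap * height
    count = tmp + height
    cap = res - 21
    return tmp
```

factor = 16 + 95

Transformed code:
def work(res, height):
    factor = 16 + 95
    res = emit(13 + 4)
    cap = count * (res * 15)
    factor = cap * 95
    count = tmp + 95
    cap = res - 21
    return tmp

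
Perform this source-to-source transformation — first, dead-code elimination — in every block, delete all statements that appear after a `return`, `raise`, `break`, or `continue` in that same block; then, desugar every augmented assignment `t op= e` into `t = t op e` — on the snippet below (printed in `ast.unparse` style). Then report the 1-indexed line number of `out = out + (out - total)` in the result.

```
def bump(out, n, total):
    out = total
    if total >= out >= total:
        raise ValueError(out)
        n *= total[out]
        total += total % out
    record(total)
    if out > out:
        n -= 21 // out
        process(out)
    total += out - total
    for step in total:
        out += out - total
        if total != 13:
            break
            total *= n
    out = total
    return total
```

11

Transformed code:
def bump(out, n, total):
    out = total
    if total >= out >= total:
        raise ValueError(out)
    record(total)
    if out > out:
        n = n - 21 // out
        process(out)
    total = total + (out - total)
    for step in total:
        out = out + (out - total)
        if total != 13:
            break
    out = total
    return total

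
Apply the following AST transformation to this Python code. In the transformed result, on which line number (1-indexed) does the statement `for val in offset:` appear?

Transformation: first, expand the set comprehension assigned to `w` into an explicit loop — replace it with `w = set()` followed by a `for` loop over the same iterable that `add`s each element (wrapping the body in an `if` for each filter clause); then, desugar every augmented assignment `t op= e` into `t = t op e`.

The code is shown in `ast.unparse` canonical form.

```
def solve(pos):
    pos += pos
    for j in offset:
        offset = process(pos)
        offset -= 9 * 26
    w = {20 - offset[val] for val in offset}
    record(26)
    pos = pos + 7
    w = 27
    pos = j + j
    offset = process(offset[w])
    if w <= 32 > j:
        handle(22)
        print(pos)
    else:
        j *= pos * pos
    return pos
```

7

Transformed code:
def solve(pos):
    pos = pos + pos
    for j in offset:
        offset = process(pos)
        offset = offset - 9 * 26
    w = set()
    for val in offset:
        w.add(20 - offset[val])
    record(26)
    pos = pos + 7
    w = 27
    pos = j + j
    offset = process(offset[w])
    if w <= 32 > j:
        handle(22)
        print(pos)
    else:
        j = j * (pos * pos)
    return pos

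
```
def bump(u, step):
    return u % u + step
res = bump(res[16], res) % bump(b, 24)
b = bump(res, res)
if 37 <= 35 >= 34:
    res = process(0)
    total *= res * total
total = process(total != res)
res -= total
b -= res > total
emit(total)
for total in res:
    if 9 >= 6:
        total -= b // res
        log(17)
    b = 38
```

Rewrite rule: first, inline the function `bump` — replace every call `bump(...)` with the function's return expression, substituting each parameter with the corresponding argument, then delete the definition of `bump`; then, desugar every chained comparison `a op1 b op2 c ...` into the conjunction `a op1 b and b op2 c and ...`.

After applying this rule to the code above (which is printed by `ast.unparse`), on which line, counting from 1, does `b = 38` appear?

14

Transformed code:
res = (res[16] % res[16] + res) % (b % b + 24)
b = res % res + res
if 37 <= 35 and 35 >= 34:
    res = process(0)
    total *= res * total
total = process(total != res)
res -= total
b -= res > total
emit(total)
for total in res:
    if 9 >= 6:
        total -= b // res
        log(17)
    b = 38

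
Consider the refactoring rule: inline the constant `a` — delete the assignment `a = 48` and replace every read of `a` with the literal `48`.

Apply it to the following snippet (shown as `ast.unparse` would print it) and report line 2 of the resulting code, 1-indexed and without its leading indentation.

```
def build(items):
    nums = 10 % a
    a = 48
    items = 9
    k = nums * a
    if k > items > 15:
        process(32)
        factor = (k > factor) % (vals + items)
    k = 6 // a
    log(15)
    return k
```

Transformed code:
def build(items):
    nums = 10 % 48
    items = 9
    k = nums * 48
    if k > items > 15:
        process(32)
        factor = (k > factor) % (vals + items)
    k = 6 // 48
    log(15)
    return k

nums = 10 % 48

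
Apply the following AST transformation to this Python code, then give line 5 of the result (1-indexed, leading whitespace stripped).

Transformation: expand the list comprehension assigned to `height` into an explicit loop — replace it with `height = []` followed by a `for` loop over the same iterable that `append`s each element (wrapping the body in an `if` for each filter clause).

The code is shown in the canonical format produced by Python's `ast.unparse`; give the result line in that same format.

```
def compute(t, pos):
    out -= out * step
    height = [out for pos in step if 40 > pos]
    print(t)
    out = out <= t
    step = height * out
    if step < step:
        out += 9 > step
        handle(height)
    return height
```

Transformed code:
def compute(t, pos):
    out -= out * step
    height = []
    for pos in step:
        if 40 > pos:
            height.append(out)
    print(t)
    out = out <= t
    step = height * out
    if step < step:
        out += 9 > step
        handle(height)
    return height

if 40 > pos:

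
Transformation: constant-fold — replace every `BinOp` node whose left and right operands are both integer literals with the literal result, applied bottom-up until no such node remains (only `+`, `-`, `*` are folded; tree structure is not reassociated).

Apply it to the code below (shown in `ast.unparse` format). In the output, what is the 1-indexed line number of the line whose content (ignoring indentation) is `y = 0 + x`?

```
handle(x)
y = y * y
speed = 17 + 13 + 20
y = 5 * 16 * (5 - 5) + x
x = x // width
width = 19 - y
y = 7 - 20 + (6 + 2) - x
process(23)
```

Transformed code:
handle(x)
y = y * y
speed = 50
y = 0 + x
x = x // width
width = 19 - y
y = -5 - x
process(23)

4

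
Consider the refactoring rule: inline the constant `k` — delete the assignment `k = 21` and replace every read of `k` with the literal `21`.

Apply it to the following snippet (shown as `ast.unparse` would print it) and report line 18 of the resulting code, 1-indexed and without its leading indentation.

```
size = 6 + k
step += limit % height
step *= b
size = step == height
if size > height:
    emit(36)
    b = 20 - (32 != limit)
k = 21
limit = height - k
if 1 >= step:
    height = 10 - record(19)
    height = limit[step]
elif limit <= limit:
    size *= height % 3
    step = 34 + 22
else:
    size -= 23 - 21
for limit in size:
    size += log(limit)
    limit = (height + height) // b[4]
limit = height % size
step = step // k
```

Transformed code:
size = 6 + 21
step += limit % height
step *= b
size = step == height
if size > height:
    emit(36)
    b = 20 - (32 != limit)
limit = height - 21
if 1 >= step:
    height = 10 - record(19)
    height = limit[step]
elif limit <= limit:
    size *= height % 3
    step = 34 + 22
else:
    size -= 23 - 21
for limit in size:
    size += log(limit)
    limit = (height + height) // b[4]
limit = height % size
step = step // 21

size += log(limit)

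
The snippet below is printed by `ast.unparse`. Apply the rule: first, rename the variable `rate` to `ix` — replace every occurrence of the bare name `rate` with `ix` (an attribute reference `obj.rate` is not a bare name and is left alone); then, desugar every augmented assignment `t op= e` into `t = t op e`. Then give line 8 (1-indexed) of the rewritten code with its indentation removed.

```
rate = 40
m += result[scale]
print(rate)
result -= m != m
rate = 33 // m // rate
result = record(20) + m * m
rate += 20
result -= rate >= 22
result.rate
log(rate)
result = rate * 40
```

result = result - (ix >= 22)

Transformed code:
ix = 40
m = m + result[scale]
print(ix)
result = result - (m != m)
ix = 33 // m // ix
result = record(20) + m * m
ix = ix + 20
result = result - (ix >= 22)
result.rate
log(ix)
result = ix * 40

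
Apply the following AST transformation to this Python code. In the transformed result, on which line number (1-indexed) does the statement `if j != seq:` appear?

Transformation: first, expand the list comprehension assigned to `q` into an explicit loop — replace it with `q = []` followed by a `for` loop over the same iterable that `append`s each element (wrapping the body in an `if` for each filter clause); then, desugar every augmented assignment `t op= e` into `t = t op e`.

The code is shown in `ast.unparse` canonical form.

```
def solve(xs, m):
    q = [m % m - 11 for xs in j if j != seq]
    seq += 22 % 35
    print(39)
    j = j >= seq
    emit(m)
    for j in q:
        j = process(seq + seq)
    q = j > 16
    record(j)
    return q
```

4

Transformed code:
def solve(xs, m):
    q = []
    for xs in j:
        if j != seq:
            q.append(m % m - 11)
    seq = seq + 22 % 35
    print(39)
    j = j >= seq
    emit(m)
    for j in q:
        j = process(seq + seq)
    q = j > 16
    record(j)
    return q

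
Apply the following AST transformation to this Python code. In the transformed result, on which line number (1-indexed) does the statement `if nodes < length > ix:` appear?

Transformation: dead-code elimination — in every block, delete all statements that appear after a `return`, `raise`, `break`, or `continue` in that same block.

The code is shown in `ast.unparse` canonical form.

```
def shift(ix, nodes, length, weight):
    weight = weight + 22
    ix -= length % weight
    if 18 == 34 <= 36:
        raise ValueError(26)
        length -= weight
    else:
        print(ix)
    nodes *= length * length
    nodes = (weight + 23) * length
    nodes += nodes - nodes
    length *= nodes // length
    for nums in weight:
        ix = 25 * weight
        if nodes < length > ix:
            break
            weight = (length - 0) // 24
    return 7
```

Transformed code:
def shift(ix, nodes, length, weight):
    weight = weight + 22
    ix -= length % weight
    if 18 == 34 <= 36:
        raise ValueError(26)
    else:
        print(ix)
    nodes *= length * length
    nodes = (weight + 23) * length
    nodes += nodes - nodes
    length *= nodes // length
    for nums in weight:
        ix = 25 * weight
        if nodes < length > ix:
            break
    return 7

14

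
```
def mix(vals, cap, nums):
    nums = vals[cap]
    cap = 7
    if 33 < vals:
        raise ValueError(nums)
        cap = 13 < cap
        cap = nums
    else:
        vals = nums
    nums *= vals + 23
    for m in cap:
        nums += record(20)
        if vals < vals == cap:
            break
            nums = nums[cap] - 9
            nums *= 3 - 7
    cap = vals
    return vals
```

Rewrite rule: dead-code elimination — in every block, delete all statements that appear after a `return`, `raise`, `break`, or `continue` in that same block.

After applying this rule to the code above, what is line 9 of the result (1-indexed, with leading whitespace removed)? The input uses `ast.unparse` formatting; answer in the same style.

Transformed code:
def mix(vals, cap, nums):
    nums = vals[cap]
    cap = 7
    if 33 < vals:
        raise ValueError(nums)
    else:
        vals = nums
    nums *= vals + 23
    for m in cap:
        nums += record(20)
        if vals < vals == cap:
            break
    cap = vals
    return vals

for m in cap:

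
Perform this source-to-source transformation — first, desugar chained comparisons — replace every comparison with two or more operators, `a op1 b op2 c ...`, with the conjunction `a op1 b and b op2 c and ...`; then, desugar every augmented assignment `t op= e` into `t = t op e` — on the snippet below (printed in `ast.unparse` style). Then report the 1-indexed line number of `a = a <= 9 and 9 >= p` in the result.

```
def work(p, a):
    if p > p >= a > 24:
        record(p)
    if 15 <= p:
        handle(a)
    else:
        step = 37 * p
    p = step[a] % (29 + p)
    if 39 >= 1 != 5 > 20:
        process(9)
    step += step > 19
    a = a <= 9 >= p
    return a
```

Transformed code:
def work(p, a):
    if p > p and p >= a and (a > 24):
        record(p)
    if 15 <= p:
        handle(a)
    else:
        step = 37 * p
    p = step[a] % (29 + p)
    if 39 >= 1 and 1 != 5 and (5 > 20):
        process(9)
    step = step + (step > 19)
    a = a <= 9 and 9 >= p
    return a

12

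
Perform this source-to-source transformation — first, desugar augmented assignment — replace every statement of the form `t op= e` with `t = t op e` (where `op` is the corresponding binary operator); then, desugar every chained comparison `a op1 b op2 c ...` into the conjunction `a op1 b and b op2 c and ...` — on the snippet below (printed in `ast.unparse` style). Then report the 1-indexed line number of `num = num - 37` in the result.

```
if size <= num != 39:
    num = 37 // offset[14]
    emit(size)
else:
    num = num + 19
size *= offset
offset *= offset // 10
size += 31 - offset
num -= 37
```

Transformed code:
if size <= num and num != 39:
    num = 37 // offset[14]
    emit(size)
else:
    num = num + 19
size = size * offset
offset = offset * (offset // 10)
size = size + (31 - offset)
num = num - 37

9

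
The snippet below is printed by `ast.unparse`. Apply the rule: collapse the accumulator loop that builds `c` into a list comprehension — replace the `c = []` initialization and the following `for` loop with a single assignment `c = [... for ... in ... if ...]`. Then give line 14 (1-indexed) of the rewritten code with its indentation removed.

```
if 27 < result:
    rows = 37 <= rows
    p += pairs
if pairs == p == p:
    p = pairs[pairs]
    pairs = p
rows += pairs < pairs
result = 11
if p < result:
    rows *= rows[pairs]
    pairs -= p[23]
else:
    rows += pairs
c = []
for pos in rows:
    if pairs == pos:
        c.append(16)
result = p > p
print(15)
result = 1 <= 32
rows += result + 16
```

Transformed code:
if 27 < result:
    rows = 37 <= rows
    p += pairs
if pairs == p == p:
    p = pairs[pairs]
    pairs = p
rows += pairs < pairs
result = 11
if p < result:
    rows *= rows[pairs]
    pairs -= p[23]
else:
    rows += pairs
c = [16 for pos in rows if pairs == pos]
result = p > p
print(15)
result = 1 <= 32
rows += result + 16

c = [16 for pos in rows if pairs == pos]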